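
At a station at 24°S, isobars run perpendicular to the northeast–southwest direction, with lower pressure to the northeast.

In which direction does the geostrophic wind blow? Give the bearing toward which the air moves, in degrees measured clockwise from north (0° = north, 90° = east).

The pressure-gradient force points toward the northeast (bearing 045°).
Geostrophic balance: in the Southern Hemisphere the Coriolis force deflects motion to the left, so the geostrophic wind blows 90° to the left of the pressure-gradient force (low pressure on the right).
Rotating 045° by 90° counterclockwise gives 315° — the wind blows toward the northwest.

315°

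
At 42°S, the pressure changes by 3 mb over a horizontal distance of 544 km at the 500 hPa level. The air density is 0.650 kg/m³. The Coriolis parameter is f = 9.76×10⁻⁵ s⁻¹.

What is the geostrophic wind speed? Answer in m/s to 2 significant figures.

Pressure gradient: |∂P/∂n| = 300 Pa / 544000 m = 5.51×10⁻⁴ Pa/m
Geostrophic balance (pressure-gradient force = Coriolis force):
V_g = (1/(fρ)) |∂P/∂n| = 5.51×10⁻⁴ / (9.76×10⁻⁵ × 0.650) = 8.69 m/s

8.7 m/s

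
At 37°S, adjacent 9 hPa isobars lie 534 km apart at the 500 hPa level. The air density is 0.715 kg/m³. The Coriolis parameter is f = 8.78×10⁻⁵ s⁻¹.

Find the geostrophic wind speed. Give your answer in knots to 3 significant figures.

52.2 knots

Pressure gradient: |∂P/∂n| = 900 Pa / 534000 m = 1.69×10⁻³ Pa/m
Geostrophic balance (pressure-gradient force = Coriolis force):
V_g = (1/(fρ)) |∂P/∂n| = 1.69×10⁻³ / (8.78×10⁻⁵ × 0.715) = 26.8 m/s
Converting: 26.8 m/s × 1.944 = 52.2 knots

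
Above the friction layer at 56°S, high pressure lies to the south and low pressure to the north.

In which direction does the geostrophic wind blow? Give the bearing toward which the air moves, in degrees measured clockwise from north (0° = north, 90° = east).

The pressure-gradient force points toward the north (bearing 000°).
Geostrophic balance: in the Southern Hemisphere the Coriolis force deflects motion to the left, so the geostrophic wind blows 90° to the left of the pressure-gradient force (low pressure on the right).
Rotating 000° by 90° counterclockwise gives 270° — the wind blows toward the west.

270°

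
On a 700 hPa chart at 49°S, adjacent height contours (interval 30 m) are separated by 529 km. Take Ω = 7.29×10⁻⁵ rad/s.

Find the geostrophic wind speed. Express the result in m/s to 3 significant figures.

Coriolis parameter at 49°S:
f = 2Ω sin φ = 2 × 7.29×10⁻⁵ × sin 49° = 1.10×10⁻⁴ s⁻¹
Height gradient: |∂Z/∂n| = 30 m / 529000 m = 5.67×10⁻⁵
On a pressure surface, geostrophic balance gives V_g = (g/f)|∂Z/∂n|:
V_g = 9.81 × 5.67×10⁻⁵ / 1.10×10⁻⁴ = 5.06 m/s

5.06 m/s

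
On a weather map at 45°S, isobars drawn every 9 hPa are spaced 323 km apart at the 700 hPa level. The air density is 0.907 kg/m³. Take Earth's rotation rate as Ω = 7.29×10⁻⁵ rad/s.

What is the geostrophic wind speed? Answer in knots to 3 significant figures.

Coriolis parameter at 45°S:
f = 2Ω sin φ = 2 × 7.29×10⁻⁵ × sin 45° = 1.03×10⁻⁴ s⁻¹
Pressure gradient: |∂P/∂n| = 900 Pa / 323000 m = 2.79×10⁻³ Pa/m
Geostrophic balance (pressure-gradient force = Coriolis force):
V_g = (1/(fρ)) |∂P/∂n| = 2.79×10⁻³ / (1.03×10⁻⁴ × 0.907) = 29.8 m/s
Converting: 29.8 m/s × 1.944 = 57.9 knots

57.9 knots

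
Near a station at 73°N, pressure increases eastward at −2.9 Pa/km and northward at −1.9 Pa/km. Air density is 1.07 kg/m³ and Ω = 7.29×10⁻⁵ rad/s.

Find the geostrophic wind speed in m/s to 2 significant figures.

Coriolis parameter at 73°N:
f = 2Ω sin φ = 2 × 7.29×10⁻⁵ × sin 73° = 1.39×10⁻⁴ s⁻¹
Component geostrophic relations (x east, y north):
u_g = −(1/(fρ)) ∂P/∂y,  v_g = (1/(fρ)) ∂P/∂x
u_g = −(−1.9×10⁻³)/(1.39×10⁻⁴ × 1.07) = 12.7 m/s;  v_g = (−2.9×10⁻³)/(1.39×10⁻⁴ × 1.07) = −19.4 m/s
|V_g| = √(u_g² + v_g²) = 23.2 m/s

23 m/s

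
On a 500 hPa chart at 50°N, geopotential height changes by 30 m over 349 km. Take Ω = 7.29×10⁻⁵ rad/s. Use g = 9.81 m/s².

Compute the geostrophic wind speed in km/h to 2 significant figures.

27 km/h

Coriolis parameter at 50°N:
f = 2Ω sin φ = 2 × 7.29×10⁻⁵ × sin 50° = 1.12×10⁻⁴ s⁻¹
Height gradient: |∂Z/∂n| = 30 m / 349000 m = 8.60×10⁻⁵
On a pressure surface, geostrophic balance gives V_g = (g/f)|∂Z/∂n|:
V_g = 9.81 × 8.60×10⁻⁵ / 1.12×10⁻⁴ = 7.55 m/s
Converting: 7.55 m/s × 3.6 = 27 km/h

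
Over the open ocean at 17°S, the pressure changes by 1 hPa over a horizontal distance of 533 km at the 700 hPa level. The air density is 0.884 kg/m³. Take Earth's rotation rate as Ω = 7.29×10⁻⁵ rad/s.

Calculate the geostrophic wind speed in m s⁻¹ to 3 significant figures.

Coriolis parameter at 17°S:
f = 2Ω sin φ = 2 × 7.29×10⁻⁵ × sin 17° = 4.26×10⁻⁵ s⁻¹
Pressure gradient: |∂P/∂n| = 100 Pa / 533000 m = 1.88×10⁻⁴ Pa/m
Geostrophic balance (pressure-gradient force = Coriolis force):
V_g = (1/(fρ)) |∂P/∂n| = 1.88×10⁻⁴ / (4.26×10⁻⁵ × 0.884) = 4.98 m/s

4.98 m s⁻¹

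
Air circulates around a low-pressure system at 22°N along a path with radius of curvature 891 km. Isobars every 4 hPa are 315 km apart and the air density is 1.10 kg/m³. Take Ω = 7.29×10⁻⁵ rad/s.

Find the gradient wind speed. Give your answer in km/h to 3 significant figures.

57.3 km/h

Coriolis parameter at 22°N:
f = 2Ω sin φ = 2 × 7.29×10⁻⁵ × sin 22° = 5.46×10⁻⁵ s⁻¹
Pressure gradient: |∂P/∂n| = 400 Pa / 315000 m = 1.27×10⁻³ Pa/m
Geostrophic speed: V_g = |∂P/∂n|/(fρ) = 1.27×10⁻³/(5.46×10⁻⁵ × 1.10) = 21.1 m/s
Around a low, centrifugal force acts outward with Coriolis, so pressure-gradient force balances both:
(1/ρ)|∂P/∂n| = fV + V²/R  →  V² + fR·V − fR·V_g = 0
With fR = 5.46×10⁻⁵ × 891×10³ m = 48.7 m/s:
V = [−fR + √((fR)² + 4 fR V_g)]/2 = [−48.7 + √(48.7² + 4×48.7×21.1)]/2 = 15.9 m/s
Subgeostrophic (V < V_g = 21.1 m/s), as expected around a low.
Converting: 15.9 m/s × 3.6 = 57.3 km/h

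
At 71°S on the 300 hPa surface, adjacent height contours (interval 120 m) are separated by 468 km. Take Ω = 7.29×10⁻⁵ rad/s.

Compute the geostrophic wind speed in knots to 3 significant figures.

35.5 knots

Coriolis parameter at 71°S:
f = 2Ω sin φ = 2 × 7.29×10⁻⁵ × sin 71° = 1.38×10⁻⁴ s⁻¹
Height gradient: |∂Z/∂n| = 120 m / 468000 m = 2.56×10⁻⁴
On a pressure surface, geostrophic balance gives V_g = (g/f)|∂Z/∂n|:
V_g = 9.81 × 2.56×10⁻⁴ / 1.38×10⁻⁴ = 18.2 m/s
Converting: 18.2 m/s × 1.944 = 35.5 knots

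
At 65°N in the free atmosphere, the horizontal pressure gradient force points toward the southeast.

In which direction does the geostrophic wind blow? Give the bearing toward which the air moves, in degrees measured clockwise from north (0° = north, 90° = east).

The pressure-gradient force points toward the southeast (bearing 135°).
Geostrophic balance: in the Northern Hemisphere the Coriolis force deflects motion to the right, so the geostrophic wind blows 90° to the right of the pressure-gradient force (low pressure on the left).
Rotating 135° by 90° clockwise gives 225° — the wind blows toward the southwest.

225°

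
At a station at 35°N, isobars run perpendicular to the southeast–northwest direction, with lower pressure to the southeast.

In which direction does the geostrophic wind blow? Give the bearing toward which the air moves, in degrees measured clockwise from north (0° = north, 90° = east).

The pressure-gradient force points toward the southeast (bearing 135°).
Geostrophic balance: in the Northern Hemisphere the Coriolis force deflects motion to the right, so the geostrophic wind blows 90° to the right of the pressure-gradient force (low pressure on the left).
Rotating 135° by 90° clockwise gives 225° — the wind blows toward the southwest.

225°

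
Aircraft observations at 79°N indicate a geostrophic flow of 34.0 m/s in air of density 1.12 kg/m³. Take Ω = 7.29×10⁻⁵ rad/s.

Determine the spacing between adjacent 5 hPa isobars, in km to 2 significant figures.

92 km

Coriolis parameter at 79°N:
f = 2Ω sin φ = 2 × 7.29×10⁻⁵ × sin 79° = 1.43×10⁻⁴ s⁻¹
Geostrophic balance rearranged: |∂P/∂n| = f ρ V_g
|∂P/∂n| = 1.43×10⁻⁴ × 1.12 × 34.0 = 5.45×10⁻³ Pa/m
Isobar spacing: Δn = ΔP/|∂P/∂n| = 500 Pa / 5.45×10⁻³ Pa/m = 91742 m ≈ 92 km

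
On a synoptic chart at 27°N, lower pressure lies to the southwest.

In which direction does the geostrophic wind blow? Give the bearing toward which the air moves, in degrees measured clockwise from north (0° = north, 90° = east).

315°

The pressure-gradient force points toward the southwest (bearing 225°).
Geostrophic balance: in the Northern Hemisphere the Coriolis force deflects motion to the right, so the geostrophic wind blows 90° to the right of the pressure-gradient force (low pressure on the left).
Rotating 225° by 90° clockwise gives 315° — the wind blows toward the northwest.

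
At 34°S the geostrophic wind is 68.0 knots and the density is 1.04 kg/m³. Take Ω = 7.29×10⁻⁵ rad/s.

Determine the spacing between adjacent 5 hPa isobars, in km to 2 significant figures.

170 km

Coriolis parameter at 34°S:
f = 2Ω sin φ = 2 × 7.29×10⁻⁵ × sin 34° = 8.15×10⁻⁵ s⁻¹
Wind speed in SI: 68.0 knots = 35.0 m/s
Geostrophic balance rearranged: |∂P/∂n| = f ρ V_g
|∂P/∂n| = 8.15×10⁻⁵ × 1.04 × 35.0 = 2.97×10⁻³ Pa/m
Isobar spacing: Δn = ΔP/|∂P/∂n| = 500 Pa / 2.97×10⁻³ Pa/m = 168566 m ≈ 170 km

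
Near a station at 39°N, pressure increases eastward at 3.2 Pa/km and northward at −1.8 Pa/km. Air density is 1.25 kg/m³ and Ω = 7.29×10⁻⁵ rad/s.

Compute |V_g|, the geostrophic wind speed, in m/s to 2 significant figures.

Coriolis parameter at 39°N:
f = 2Ω sin φ = 2 × 7.29×10⁻⁵ × sin 39° = 9.18×10⁻⁵ s⁻¹
Component geostrophic relations (x east, y north):
u_g = −(1/(fρ)) ∂P/∂y,  v_g = (1/(fρ)) ∂P/∂x
u_g = −(−1.8×10⁻³)/(9.18×10⁻⁵ × 1.25) = 15.7 m/s;  v_g = (3.2×10⁻³)/(9.18×10⁻⁵ × 1.25) = 27.9 m/s
|V_g| = √(u_g² + v_g²) = 32.0 m/s

32 m/s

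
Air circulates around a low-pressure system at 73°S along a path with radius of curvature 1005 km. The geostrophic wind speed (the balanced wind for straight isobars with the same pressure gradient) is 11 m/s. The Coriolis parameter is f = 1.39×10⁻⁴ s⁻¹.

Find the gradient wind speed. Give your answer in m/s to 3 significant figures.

10.2 m/s

Around a low, centrifugal force acts outward with Coriolis, so pressure-gradient force balances both:
(1/ρ)|∂P/∂n| = fV + V²/R  →  V² + fR·V − fR·V_g = 0
With fR = 1.39×10⁻⁴ × 1005×10³ m = 140 m/s:
V = [−fR + √((fR)² + 4 fR V_g)]/2 = [−140 + √(140² + 4×140×11)]/2 = 10.2 m/s
Subgeostrophic (V < V_g = 11 m/s), as expected around a low.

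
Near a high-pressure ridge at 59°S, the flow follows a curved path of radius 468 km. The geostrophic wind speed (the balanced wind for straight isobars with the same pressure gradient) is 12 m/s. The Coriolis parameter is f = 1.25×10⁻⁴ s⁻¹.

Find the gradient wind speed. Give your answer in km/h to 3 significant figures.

Around a high, pressure-gradient force acts outward with centrifugal, so Coriolis balances both:
fV = (1/ρ)|∂P/∂n| + V²/R  →  V² − fR·V + fR·V_g = 0
With fR = 1.25×10⁻⁴ × 468×10³ m = 58.5 m/s:
V = [fR − √((fR)² − 4 fR V_g)]/2 = [58.5 − √(58.5² − 4×58.5×12)]/2 = 16.9 m/s
Supergeostrophic (V > V_g = 12 m/s), as expected around a high.
Converting: 16.9 m/s × 3.6 = 60.7 km/h

60.7 km/h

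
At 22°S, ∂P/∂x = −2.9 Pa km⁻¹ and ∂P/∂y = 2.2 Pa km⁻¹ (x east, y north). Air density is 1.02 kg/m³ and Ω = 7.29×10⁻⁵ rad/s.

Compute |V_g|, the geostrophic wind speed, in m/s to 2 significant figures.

Coriolis parameter at 22°S:
f = 2Ω sin φ = 2 × 7.29×10⁻⁵ × sin 22° = 5.46×10⁻⁵ s⁻¹
In the Southern Hemisphere f is negative: f = −5.46×10⁻⁵ s⁻¹.
Component geostrophic relations (x east, y north):
u_g = −(1/(fρ)) ∂P/∂y,  v_g = (1/(fρ)) ∂P/∂x
u_g = −(2.2×10⁻³)/(−5.46×10⁻⁵ × 1.02) = 39.5 m/s;  v_g = (−2.9×10⁻³)/(−5.46×10⁻⁵ × 1.02) = 52.1 m/s
|V_g| = √(u_g² + v_g²) = 65.3 m/s

65 m/s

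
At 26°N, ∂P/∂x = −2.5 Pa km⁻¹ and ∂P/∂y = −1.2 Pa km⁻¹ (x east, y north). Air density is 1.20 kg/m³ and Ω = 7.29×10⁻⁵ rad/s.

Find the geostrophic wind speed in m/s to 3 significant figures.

36.2 m/s

Coriolis parameter at 26°N:
f = 2Ω sin φ = 2 × 7.29×10⁻⁵ × sin 26° = 6.39×10⁻⁵ s⁻¹
Component geostrophic relations (x east, y north):
u_g = −(1/(fρ)) ∂P/∂y,  v_g = (1/(fρ)) ∂P/∂x
u_g = −(−1.2×10⁻³)/(6.39×10⁻⁵ × 1.20) = 15.6 m/s;  v_g = (−2.5×10⁻³)/(6.39×10⁻⁵ × 1.20) = −32.6 m/s
|V_g| = √(u_g² + v_g²) = 36.2 m/s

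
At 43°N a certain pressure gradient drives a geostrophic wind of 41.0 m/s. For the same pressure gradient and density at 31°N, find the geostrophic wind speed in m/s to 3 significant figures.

With the same pressure gradient and density, V_g ∝ 1/f ∝ 1/sin φ.
V₂ = V₁ · sin φ₁ / sin φ₂ = 41.0 × sin 43° / sin 31°
V₂ = 41.0 × 0.6820/0.5150 = 54.3 m/s

54.3 m/s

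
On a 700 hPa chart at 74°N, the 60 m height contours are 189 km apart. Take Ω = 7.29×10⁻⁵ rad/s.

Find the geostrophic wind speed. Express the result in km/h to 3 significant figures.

80.0 km/h

Coriolis parameter at 74°N:
f = 2Ω sin φ = 2 × 7.29×10⁻⁵ × sin 74° = 1.40×10⁻⁴ s⁻¹
Height gradient: |∂Z/∂n| = 60 m / 189000 m = 3.17×10⁻⁴
On a pressure surface, geostrophic balance gives V_g = (g/f)|∂Z/∂n|:
V_g = 9.81 × 3.17×10⁻⁴ / 1.40×10⁻⁴ = 22.2 m/s
Converting: 22.2 m/s × 3.6 = 80.0 km/h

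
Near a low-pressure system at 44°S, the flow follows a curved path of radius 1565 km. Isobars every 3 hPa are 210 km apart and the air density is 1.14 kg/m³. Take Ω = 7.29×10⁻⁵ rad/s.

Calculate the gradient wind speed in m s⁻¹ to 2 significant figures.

Coriolis parameter at 44°S:
f = 2Ω sin φ = 2 × 7.29×10⁻⁵ × sin 44° = 1.01×10⁻⁴ s⁻¹
Pressure gradient: |∂P/∂n| = 300 Pa / 210000 m = 1.43×10⁻³ Pa/m
Geostrophic speed: V_g = |∂P/∂n|/(fρ) = 1.43×10⁻³/(1.01×10⁻⁴ × 1.14) = 12.4 m/s
Around a low, centrifugal force acts outward with Coriolis, so pressure-gradient force balances both:
(1/ρ)|∂P/∂n| = fV + V²/R  →  V² + fR·V − fR·V_g = 0
With fR = 1.01×10⁻⁴ × 1565×10³ m = 159 m/s:
V = [−fR + √((fR)² + 4 fR V_g)]/2 = [−159 + √(159² + 4×159×12.4)]/2 = 11.5 m/s
Subgeostrophic (V < V_g = 12.4 m/s), as expected around a low.

12 m s⁻¹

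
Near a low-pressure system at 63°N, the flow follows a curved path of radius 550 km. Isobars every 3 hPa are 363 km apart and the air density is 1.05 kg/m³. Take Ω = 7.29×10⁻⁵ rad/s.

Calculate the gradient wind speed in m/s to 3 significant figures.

Coriolis parameter at 63°N:
f = 2Ω sin φ = 2 × 7.29×10⁻⁵ × sin 63° = 1.30×10⁻⁴ s⁻¹
Pressure gradient: |∂P/∂n| = 300 Pa / 363000 m = 8.26×10⁻⁴ Pa/m
Geostrophic speed: V_g = |∂P/∂n|/(fρ) = 8.26×10⁻⁴/(1.30×10⁻⁴ × 1.05) = 6.06 m/s
Around a low, centrifugal force acts outward with Coriolis, so pressure-gradient force balances both:
(1/ρ)|∂P/∂n| = fV + V²/R  →  V² + fR·V − fR·V_g = 0
With fR = 1.30×10⁻⁴ × 550×10³ m = 71.4 m/s:
V = [−fR + √((fR)² + 4 fR V_g)]/2 = [−71.4 + √(71.4² + 4×71.4×6.06)]/2 = 5.62 m/s
Subgeostrophic (V < V_g = 6.06 m/s), as expected around a low.

5.62 m/s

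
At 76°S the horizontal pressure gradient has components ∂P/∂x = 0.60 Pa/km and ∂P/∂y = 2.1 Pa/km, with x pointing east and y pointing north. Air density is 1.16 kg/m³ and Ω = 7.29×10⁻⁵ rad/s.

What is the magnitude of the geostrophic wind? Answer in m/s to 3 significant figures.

Coriolis parameter at 76°S:
f = 2Ω sin φ = 2 × 7.29×10⁻⁵ × sin 76° = 1.41×10⁻⁴ s⁻¹
In the Southern Hemisphere f is negative: f = −1.41×10⁻⁴ s⁻¹.
Component geostrophic relations (x east, y north):
u_g = −(1/(fρ)) ∂P/∂y,  v_g = (1/(fρ)) ∂P/∂x
u_g = −(2.1×10⁻³)/(−1.41×10⁻⁴ × 1.16) = 12.8 m/s;  v_g = (0.60×10⁻³)/(−1.41×10⁻⁴ × 1.16) = −3.66 m/s
|V_g| = √(u_g² + v_g²) = 13.3 m/s

13.3 m/s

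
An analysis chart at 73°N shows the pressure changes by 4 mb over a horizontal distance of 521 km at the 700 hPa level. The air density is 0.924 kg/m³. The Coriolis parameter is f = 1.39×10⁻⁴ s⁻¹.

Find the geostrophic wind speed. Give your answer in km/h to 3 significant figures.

21.5 km/h

Pressure gradient: |∂P/∂n| = 400 Pa / 521000 m = 7.68×10⁻⁴ Pa/m
Geostrophic balance (pressure-gradient force = Coriolis force):
V_g = (1/(fρ)) |∂P/∂n| = 7.68×10⁻⁴ / (1.39×10⁻⁴ × 0.924) = 5.98 m/s
Converting: 5.98 m/s × 3.6 = 21.5 km/h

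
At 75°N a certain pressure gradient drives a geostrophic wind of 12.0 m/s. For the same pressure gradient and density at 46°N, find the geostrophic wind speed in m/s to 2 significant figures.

With the same pressure gradient and density, V_g ∝ 1/f ∝ 1/sin φ.
V₂ = V₁ · sin φ₁ / sin φ₂ = 12.0 × sin 75° / sin 46°
V₂ = 12.0 × 0.9659/0.7193 = 16 m/s

16 m/s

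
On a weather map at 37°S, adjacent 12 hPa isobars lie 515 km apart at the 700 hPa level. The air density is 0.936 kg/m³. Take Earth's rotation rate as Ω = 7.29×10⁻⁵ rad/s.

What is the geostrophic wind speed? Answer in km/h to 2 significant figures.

100 km/h

Coriolis parameter at 37°S:
f = 2Ω sin φ = 2 × 7.29×10⁻⁵ × sin 37° = 8.77×10⁻⁵ s⁻¹
Pressure gradient: |∂P/∂n| = 1200 Pa / 515000 m = 2.33×10⁻³ Pa/m
Geostrophic balance (pressure-gradient force = Coriolis force):
V_g = (1/(fρ)) |∂P/∂n| = 2.33×10⁻³ / (8.77×10⁻⁵ × 0.936) = 28.4 m/s
Converting: 28.4 m/s × 3.6 = 100 km/h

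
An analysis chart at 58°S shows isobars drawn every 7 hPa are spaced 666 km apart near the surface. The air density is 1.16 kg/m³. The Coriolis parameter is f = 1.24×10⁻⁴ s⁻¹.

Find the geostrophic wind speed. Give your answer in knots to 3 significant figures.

14.2 knots

Pressure gradient: |∂P/∂n| = 700 Pa / 666000 m = 1.05×10⁻³ Pa/m
Geostrophic balance (pressure-gradient force = Coriolis force):
V_g = (1/(fρ)) |∂P/∂n| = 1.05×10⁻³ / (1.24×10⁻⁴ × 1.16) = 7.31 m/s
Converting: 7.31 m/s × 1.944 = 14.2 knots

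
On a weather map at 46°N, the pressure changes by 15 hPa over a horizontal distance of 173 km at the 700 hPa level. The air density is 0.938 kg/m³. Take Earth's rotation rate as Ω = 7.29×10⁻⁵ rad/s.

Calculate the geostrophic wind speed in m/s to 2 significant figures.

Coriolis parameter at 46°N:
f = 2Ω sin φ = 2 × 7.29×10⁻⁵ × sin 46° = 1.05×10⁻⁴ s⁻¹
Pressure gradient: |∂P/∂n| = 1500 Pa / 173000 m = 8.67×10⁻³ Pa/m
Geostrophic balance (pressure-gradient force = Coriolis force):
V_g = (1/(fρ)) |∂P/∂n| = 8.67×10⁻³ / (1.05×10⁻⁴ × 0.938) = 88.1 m/s

88 m/s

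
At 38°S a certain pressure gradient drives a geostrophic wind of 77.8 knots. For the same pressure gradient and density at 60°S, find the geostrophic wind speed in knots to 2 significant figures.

With the same pressure gradient and density, V_g ∝ 1/f ∝ 1/sin φ.
V₂ = V₁ · sin φ₁ / sin φ₂ = 77.8 × sin 38° / sin 60°
V₂ = 77.8 × 0.6157/0.8660 = 55 knots

55 knots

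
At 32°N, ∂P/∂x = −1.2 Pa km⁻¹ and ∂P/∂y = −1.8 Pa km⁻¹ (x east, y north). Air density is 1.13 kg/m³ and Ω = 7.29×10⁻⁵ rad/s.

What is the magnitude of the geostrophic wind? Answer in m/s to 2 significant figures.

Coriolis parameter at 32°N:
f = 2Ω sin φ = 2 × 7.29×10⁻⁵ × sin 32° = 7.73×10⁻⁵ s⁻¹
Component geostrophic relations (x east, y north):
u_g = −(1/(fρ)) ∂P/∂y,  v_g = (1/(fρ)) ∂P/∂x
u_g = −(−1.8×10⁻³)/(7.73×10⁻⁵ × 1.13) = 20.6 m/s;  v_g = (−1.2×10⁻³)/(7.73×10⁻⁵ × 1.13) = −13.7 m/s
|V_g| = √(u_g² + v_g²) = 24.8 m/s

25 m/s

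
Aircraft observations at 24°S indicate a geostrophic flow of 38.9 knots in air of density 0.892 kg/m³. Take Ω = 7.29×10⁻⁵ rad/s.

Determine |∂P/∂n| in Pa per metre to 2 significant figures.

Coriolis parameter at 24°S:
f = 2Ω sin φ = 2 × 7.29×10⁻⁵ × sin 24° = 5.93×10⁻⁵ s⁻¹
Wind speed in SI: 38.9 knots = 20.0 m/s
Geostrophic balance rearranged: |∂P/∂n| = f ρ V_g
|∂P/∂n| = 5.93×10⁻⁵ × 0.892 × 20.0 = 1.06×10⁻³ Pa/m

1.1×10⁻³ Pa/m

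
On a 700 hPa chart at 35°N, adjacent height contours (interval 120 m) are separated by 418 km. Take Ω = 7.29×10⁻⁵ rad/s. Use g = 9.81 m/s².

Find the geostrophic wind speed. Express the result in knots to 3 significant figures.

Coriolis parameter at 35°N:
f = 2Ω sin φ = 2 × 7.29×10⁻⁵ × sin 35° = 8.36×10⁻⁵ s⁻¹
Height gradient: |∂Z/∂n| = 120 m / 418000 m = 2.87×10⁻⁴
On a pressure surface, geostrophic balance gives V_g = (g/f)|∂Z/∂n|:
V_g = 9.81 × 2.87×10⁻⁴ / 8.36×10⁻⁵ = 33.7 m/s
Converting: 33.7 m/s × 1.944 = 65.5 knots

65.5 knots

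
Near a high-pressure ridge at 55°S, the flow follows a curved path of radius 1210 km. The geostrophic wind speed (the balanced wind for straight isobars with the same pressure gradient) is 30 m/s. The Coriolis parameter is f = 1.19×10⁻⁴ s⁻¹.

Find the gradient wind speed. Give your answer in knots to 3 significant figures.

82.8 knots

Around a high, pressure-gradient force acts outward with centrifugal, so Coriolis balances both:
fV = (1/ρ)|∂P/∂n| + V²/R  →  V² − fR·V + fR·V_g = 0
With fR = 1.19×10⁻⁴ × 1210×10³ m = 144 m/s:
V = [fR − √((fR)² − 4 fR V_g)]/2 = [144 − √(144² − 4×144×30)]/2 = 42.6 m/s
Supergeostrophic (V > V_g = 30 m/s), as expected around a high.
Converting: 42.6 m/s × 1.944 = 82.8 knots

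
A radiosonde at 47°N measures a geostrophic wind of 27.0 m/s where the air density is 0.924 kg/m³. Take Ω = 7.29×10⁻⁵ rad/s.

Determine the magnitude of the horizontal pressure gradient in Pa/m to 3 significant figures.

Coriolis parameter at 47°N:
f = 2Ω sin φ = 2 × 7.29×10⁻⁵ × sin 47° = 1.07×10⁻⁴ s⁻¹
Geostrophic balance rearranged: |∂P/∂n| = f ρ V_g
|∂P/∂n| = 1.07×10⁻⁴ × 0.924 × 27.0 = 2.66×10⁻³ Pa/m

2.66×10⁻³ Pa/m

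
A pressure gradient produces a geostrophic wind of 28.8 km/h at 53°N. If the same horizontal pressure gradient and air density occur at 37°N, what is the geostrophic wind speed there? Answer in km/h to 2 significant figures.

With the same pressure gradient and density, V_g ∝ 1/f ∝ 1/sin φ.
V₂ = V₁ · sin φ₁ / sin φ₂ = 28.8 × sin 53° / sin 37°
V₂ = 28.8 × 0.7986/0.6018 = 38 km/h

38 km/h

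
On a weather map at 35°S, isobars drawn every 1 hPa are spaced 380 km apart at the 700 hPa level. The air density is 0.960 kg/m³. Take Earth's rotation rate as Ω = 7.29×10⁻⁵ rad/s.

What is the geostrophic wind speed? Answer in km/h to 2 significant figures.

Coriolis parameter at 35°S:
f = 2Ω sin φ = 2 × 7.29×10⁻⁵ × sin 35° = 8.36×10⁻⁵ s⁻¹
Pressure gradient: |∂P/∂n| = 100 Pa / 380000 m = 2.63×10⁻⁴ Pa/m
Geostrophic balance (pressure-gradient force = Coriolis force):
V_g = (1/(fρ)) |∂P/∂n| = 2.63×10⁻⁴ / (8.36×10⁻⁵ × 0.960) = 3.28 m/s
Converting: 3.28 m/s × 3.6 = 12 km/h

12 km/h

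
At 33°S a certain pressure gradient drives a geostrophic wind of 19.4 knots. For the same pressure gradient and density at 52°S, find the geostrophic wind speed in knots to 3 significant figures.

With the same pressure gradient and density, V_g ∝ 1/f ∝ 1/sin φ.
V₂ = V₁ · sin φ₁ / sin φ₂ = 19.4 × sin 33° / sin 52°
V₂ = 19.4 × 0.5446/0.7880 = 13.4 knots

13.4 knots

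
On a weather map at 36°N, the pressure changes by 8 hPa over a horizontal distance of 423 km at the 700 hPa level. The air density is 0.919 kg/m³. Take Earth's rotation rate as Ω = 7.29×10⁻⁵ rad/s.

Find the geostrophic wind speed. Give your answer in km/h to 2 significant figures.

86 km/h

Coriolis parameter at 36°N:
f = 2Ω sin φ = 2 × 7.29×10⁻⁵ × sin 36° = 8.57×10⁻⁵ s⁻¹
Pressure gradient: |∂P/∂n| = 800 Pa / 423000 m = 1.89×10⁻³ Pa/m
Geostrophic balance (pressure-gradient force = Coriolis force):
V_g = (1/(fρ)) |∂P/∂n| = 1.89×10⁻³ / (8.57×10⁻⁵ × 0.919) = 24.0 m/s
Converting: 24.0 m/s × 3.6 = 86 km/h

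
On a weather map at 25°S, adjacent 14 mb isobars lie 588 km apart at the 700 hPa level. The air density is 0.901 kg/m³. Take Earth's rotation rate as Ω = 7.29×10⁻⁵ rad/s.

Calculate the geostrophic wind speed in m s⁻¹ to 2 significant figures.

Coriolis parameter at 25°S:
f = 2Ω sin φ = 2 × 7.29×10⁻⁵ × sin 25° = 6.16×10⁻⁵ s⁻¹
Pressure gradient: |∂P/∂n| = 1400 Pa / 588000 m = 2.38×10⁻³ Pa/m
Geostrophic balance (pressure-gradient force = Coriolis force):
V_g = (1/(fρ)) |∂P/∂n| = 2.38×10⁻³ / (6.16×10⁻⁵ × 0.901) = 42.9 m/s

43 m s⁻¹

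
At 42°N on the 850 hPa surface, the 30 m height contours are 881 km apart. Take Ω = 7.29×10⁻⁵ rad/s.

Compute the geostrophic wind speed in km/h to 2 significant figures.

Coriolis parameter at 42°N:
f = 2Ω sin φ = 2 × 7.29×10⁻⁵ × sin 42° = 9.76×10⁻⁵ s⁻¹
Height gradient: |∂Z/∂n| = 30 m / 881000 m = 3.41×10⁻⁵
On a pressure surface, geostrophic balance gives V_g = (g/f)|∂Z/∂n|:
V_g = 9.81 × 3.41×10⁻⁵ / 9.76×10⁻⁵ = 3.42 m/s
Converting: 3.42 m/s × 3.6 = 12 km/h

12 km/h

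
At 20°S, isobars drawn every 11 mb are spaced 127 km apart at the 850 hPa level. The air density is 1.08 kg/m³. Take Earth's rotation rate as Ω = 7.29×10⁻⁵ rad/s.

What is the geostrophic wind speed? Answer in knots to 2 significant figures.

Coriolis parameter at 20°S:
f = 2Ω sin φ = 2 × 7.29×10⁻⁵ × sin 20° = 4.99×10⁻⁵ s⁻¹
Pressure gradient: |∂P/∂n| = 1100 Pa / 127000 m = 8.66×10⁻³ Pa/m
Geostrophic balance (pressure-gradient force = Coriolis force):
V_g = (1/(fρ)) |∂P/∂n| = 8.66×10⁻³ / (4.99×10⁻⁵ × 1.08) = 161 m/s
Converting: 161 m/s × 1.944 = 310 knots

310 knots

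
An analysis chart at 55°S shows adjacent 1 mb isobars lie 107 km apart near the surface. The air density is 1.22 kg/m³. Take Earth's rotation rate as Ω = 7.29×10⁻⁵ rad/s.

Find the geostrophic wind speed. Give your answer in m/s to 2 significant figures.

Coriolis parameter at 55°S:
f = 2Ω sin φ = 2 × 7.29×10⁻⁵ × sin 55° = 1.19×10⁻⁴ s⁻¹
Pressure gradient: |∂P/∂n| = 100 Pa / 107000 m = 9.35×10⁻⁴ Pa/m
Geostrophic balance (pressure-gradient force = Coriolis force):
V_g = (1/(fρ)) |∂P/∂n| = 9.35×10⁻⁴ / (1.19×10⁻⁴ × 1.22) = 6.41 m/s

6.4 m/s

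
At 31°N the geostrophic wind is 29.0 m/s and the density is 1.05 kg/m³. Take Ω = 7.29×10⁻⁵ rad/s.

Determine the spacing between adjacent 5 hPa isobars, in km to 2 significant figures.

220 km

Coriolis parameter at 31°N:
f = 2Ω sin φ = 2 × 7.29×10⁻⁵ × sin 31° = 7.51×10⁻⁵ s⁻¹
Geostrophic balance rearranged: |∂P/∂n| = f ρ V_g
|∂P/∂n| = 7.51×10⁻⁵ × 1.05 × 29.0 = 2.29×10⁻³ Pa/m
Isobar spacing: Δn = ΔP/|∂P/∂n| = 500 Pa / 2.29×10⁻³ Pa/m = 218668 m ≈ 220 km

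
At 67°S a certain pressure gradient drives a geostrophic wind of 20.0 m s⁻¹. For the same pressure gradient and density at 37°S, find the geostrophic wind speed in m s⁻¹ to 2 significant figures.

31 m s⁻¹

With the same pressure gradient and density, V_g ∝ 1/f ∝ 1/sin φ.
V₂ = V₁ · sin φ₁ / sin φ₂ = 20.0 × sin 67° / sin 37°
V₂ = 20.0 × 0.9205/0.6018 = 31 m s⁻¹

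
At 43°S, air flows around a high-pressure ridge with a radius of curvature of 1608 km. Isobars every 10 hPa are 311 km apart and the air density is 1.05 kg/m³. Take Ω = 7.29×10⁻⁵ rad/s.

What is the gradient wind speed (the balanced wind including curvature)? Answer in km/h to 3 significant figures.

150 km/h

Coriolis parameter at 43°S:
f = 2Ω sin φ = 2 × 7.29×10⁻⁵ × sin 43° = 9.94×10⁻⁵ s⁻¹
Pressure gradient: |∂P/∂n| = 1000 Pa / 311000 m = 3.22×10⁻³ Pa/m
Geostrophic speed: V_g = |∂P/∂n|/(fρ) = 3.22×10⁻³/(9.94×10⁻⁵ × 1.05) = 30.8 m/s
Around a high, pressure-gradient force acts outward with centrifugal, so Coriolis balances both:
fV = (1/ρ)|∂P/∂n| + V²/R  →  V² − fR·V + fR·V_g = 0
With fR = 9.94×10⁻⁵ × 1608×10³ m = 160 m/s:
V = [fR − √((fR)² − 4 fR V_g)]/2 = [160 − √(160² − 4×160×30.8)]/2 = 41.6 m/s
Supergeostrophic (V > V_g = 30.8 m/s), as expected around a high.
Converting: 41.6 m/s × 3.6 = 150 km/h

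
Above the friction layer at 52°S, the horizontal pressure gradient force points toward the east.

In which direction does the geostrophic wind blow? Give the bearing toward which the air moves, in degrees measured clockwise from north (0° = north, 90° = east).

000°

The pressure-gradient force points toward the east (bearing 090°).
Geostrophic balance: in the Southern Hemisphere the Coriolis force deflects motion to the left, so the geostrophic wind blows 90° to the left of the pressure-gradient force (low pressure on the right).
Rotating 090° by 90° counterclockwise gives 000° — the wind blows toward the north.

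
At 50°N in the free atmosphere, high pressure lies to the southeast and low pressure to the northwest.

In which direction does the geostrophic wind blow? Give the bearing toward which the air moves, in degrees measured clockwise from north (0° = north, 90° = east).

045°

The pressure-gradient force points toward the northwest (bearing 315°).
Geostrophic balance: in the Northern Hemisphere the Coriolis force deflects motion to the right, so the geostrophic wind blows 90° to the right of the pressure-gradient force (low pressure on the left).
Rotating 315° by 90° clockwise gives 045° — the wind blows toward the northeast.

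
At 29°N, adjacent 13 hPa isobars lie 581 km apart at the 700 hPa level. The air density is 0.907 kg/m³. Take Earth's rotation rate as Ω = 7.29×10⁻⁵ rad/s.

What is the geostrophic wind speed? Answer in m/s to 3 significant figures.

Coriolis parameter at 29°N:
f = 2Ω sin φ = 2 × 7.29×10⁻⁵ × sin 29° = 7.07×10⁻⁵ s⁻¹
Pressure gradient: |∂P/∂n| = 1300 Pa / 581000 m = 2.24×10⁻³ Pa/m
Geostrophic balance (pressure-gradient force = Coriolis force):
V_g = (1/(fρ)) |∂P/∂n| = 2.24×10⁻³ / (7.07×10⁻⁵ × 0.907) = 34.9 m/s

34.9 m/s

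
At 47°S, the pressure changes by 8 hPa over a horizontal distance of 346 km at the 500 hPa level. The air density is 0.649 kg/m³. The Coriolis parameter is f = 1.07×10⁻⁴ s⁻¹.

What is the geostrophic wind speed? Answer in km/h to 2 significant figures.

Pressure gradient: |∂P/∂n| = 800 Pa / 346000 m = 2.31×10⁻³ Pa/m
Geostrophic balance (pressure-gradient force = Coriolis force):
V_g = (1/(fρ)) |∂P/∂n| = 2.31×10⁻³ / (1.07×10⁻⁴ × 0.649) = 33.3 m/s
Converting: 33.3 m/s × 3.6 = 120 km/h

120 km/h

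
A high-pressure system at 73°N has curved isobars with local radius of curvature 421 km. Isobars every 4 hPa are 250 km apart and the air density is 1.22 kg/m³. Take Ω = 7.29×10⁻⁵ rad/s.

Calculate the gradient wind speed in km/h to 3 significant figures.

42.3 km/h

Coriolis parameter at 73°N:
f = 2Ω sin φ = 2 × 7.29×10⁻⁵ × sin 73° = 1.39×10⁻⁴ s⁻¹
Pressure gradient: |∂P/∂n| = 400 Pa / 250000 m = 1.60×10⁻³ Pa/m
Geostrophic speed: V_g = |∂P/∂n|/(fρ) = 1.60×10⁻³/(1.39×10⁻⁴ × 1.22) = 9.41 m/s
Around a high, pressure-gradient force acts outward with centrifugal, so Coriolis balances both:
fV = (1/ρ)|∂P/∂n| + V²/R  →  V² − fR·V + fR·V_g = 0
With fR = 1.39×10⁻⁴ × 421×10³ m = 58.7 m/s:
V = [fR − √((fR)² − 4 fR V_g)]/2 = [58.7 − √(58.7² − 4×58.7×9.41)]/2 = 11.8 m/s
Supergeostrophic (V > V_g = 9.41 m/s), as expected around a high.
Converting: 11.8 m/s × 3.6 = 42.3 km/h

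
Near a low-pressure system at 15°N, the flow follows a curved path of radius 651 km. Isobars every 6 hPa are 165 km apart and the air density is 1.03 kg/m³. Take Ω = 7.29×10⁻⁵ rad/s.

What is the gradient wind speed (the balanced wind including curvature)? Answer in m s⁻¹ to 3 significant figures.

Coriolis parameter at 15°N:
f = 2Ω sin φ = 2 × 7.29×10⁻⁵ × sin 15° = 3.77×10⁻⁵ s⁻¹
Pressure gradient: |∂P/∂n| = 600 Pa / 165000 m = 3.64×10⁻³ Pa/m
Geostrophic speed: V_g = |∂P/∂n|/(fρ) = 3.64×10⁻³/(3.77×10⁻⁵ × 1.03) = 93.6 m/s
Around a low, centrifugal force acts outward with Coriolis, so pressure-gradient force balances both:
(1/ρ)|∂P/∂n| = fV + V²/R  →  V² + fR·V − fR·V_g = 0
With fR = 3.77×10⁻⁵ × 651×10³ m = 24.6 m/s:
V = [−fR + √((fR)² + 4 fR V_g)]/2 = [−24.6 + √(24.6² + 4×24.6×93.6)]/2 = 37.2 m/s
Subgeostrophic (V < V_g = 93.6 m/s), as expected around a low.

37.2 m s⁻¹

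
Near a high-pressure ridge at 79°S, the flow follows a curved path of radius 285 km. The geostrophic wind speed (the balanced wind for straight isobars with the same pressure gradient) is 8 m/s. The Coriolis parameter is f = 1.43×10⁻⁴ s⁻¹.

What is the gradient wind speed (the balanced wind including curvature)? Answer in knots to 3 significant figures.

Around a high, pressure-gradient force acts outward with centrifugal, so Coriolis balances both:
fV = (1/ρ)|∂P/∂n| + V²/R  →  V² − fR·V + fR·V_g = 0
With fR = 1.43×10⁻⁴ × 285×10³ m = 40.8 m/s:
V = [fR − √((fR)² − 4 fR V_g)]/2 = [40.8 − √(40.8² − 4×40.8×8)]/2 = 10.9 m/s
Supergeostrophic (V > V_g = 8 m/s), as expected around a high.
Converting: 10.9 m/s × 1.944 = 21.3 knots

21.3 knots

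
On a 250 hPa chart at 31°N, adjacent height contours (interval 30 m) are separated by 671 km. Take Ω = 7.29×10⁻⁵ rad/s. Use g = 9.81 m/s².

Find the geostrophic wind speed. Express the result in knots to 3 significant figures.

Coriolis parameter at 31°N:
f = 2Ω sin φ = 2 × 7.29×10⁻⁵ × sin 31° = 7.51×10⁻⁵ s⁻¹
Height gradient: |∂Z/∂n| = 30 m / 671000 m = 4.47×10⁻⁵
On a pressure surface, geostrophic balance gives V_g = (g/f)|∂Z/∂n|:
V_g = 9.81 × 4.47×10⁻⁵ / 7.51×10⁻⁵ = 5.84 m/s
Converting: 5.84 m/s × 1.944 = 11.4 knots

11.4 knots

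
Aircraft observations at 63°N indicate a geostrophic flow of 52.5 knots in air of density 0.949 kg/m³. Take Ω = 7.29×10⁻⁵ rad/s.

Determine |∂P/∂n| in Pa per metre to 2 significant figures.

Coriolis parameter at 63°N:
f = 2Ω sin φ = 2 × 7.29×10⁻⁵ × sin 63° = 1.30×10⁻⁴ s⁻¹
Wind speed in SI: 52.5 knots = 27.0 m/s
Geostrophic balance rearranged: |∂P/∂n| = f ρ V_g
|∂P/∂n| = 1.30×10⁻⁴ × 0.949 × 27.0 = 3.33×10⁻³ Pa/m

3.3×10⁻³ Pa/m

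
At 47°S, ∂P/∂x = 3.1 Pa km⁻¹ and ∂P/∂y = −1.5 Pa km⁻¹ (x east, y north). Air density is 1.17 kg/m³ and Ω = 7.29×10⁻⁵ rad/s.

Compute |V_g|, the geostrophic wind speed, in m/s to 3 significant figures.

Coriolis parameter at 47°S:
f = 2Ω sin φ = 2 × 7.29×10⁻⁵ × sin 47° = 1.07×10⁻⁴ s⁻¹
In the Southern Hemisphere f is negative: f = −1.07×10⁻⁴ s⁻¹.
Component geostrophic relations (x east, y north):
u_g = −(1/(fρ)) ∂P/∂y,  v_g = (1/(fρ)) ∂P/∂x
u_g = −(−1.5×10⁻³)/(−1.07×10⁻⁴ × 1.17) = −12.0 m/s;  v_g = (3.1×10⁻³)/(−1.07×10⁻⁴ × 1.17) = −24.8 m/s
|V_g| = √(u_g² + v_g²) = 27.6 m/s

27.6 m/s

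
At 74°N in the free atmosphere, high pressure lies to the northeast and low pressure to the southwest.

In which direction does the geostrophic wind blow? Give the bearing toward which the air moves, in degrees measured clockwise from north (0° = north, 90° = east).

The pressure-gradient force points toward the southwest (bearing 225°).
Geostrophic balance: in the Northern Hemisphere the Coriolis force deflects motion to the right, so the geostrophic wind blows 90° to the right of the pressure-gradient force (low pressure on the left).
Rotating 225° by 90° clockwise gives 315° — the wind blows toward the northwest.

315°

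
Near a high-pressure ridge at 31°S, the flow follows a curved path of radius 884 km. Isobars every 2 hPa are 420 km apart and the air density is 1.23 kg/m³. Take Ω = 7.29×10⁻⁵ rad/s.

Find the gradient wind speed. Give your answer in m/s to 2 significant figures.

5.6 m/s

Coriolis parameter at 31°S:
f = 2Ω sin φ = 2 × 7.29×10⁻⁵ × sin 31° = 7.51×10⁻⁵ s⁻¹
Pressure gradient: |∂P/∂n| = 200 Pa / 420000 m = 4.76×10⁻⁴ Pa/m
Geostrophic speed: V_g = |∂P/∂n|/(fρ) = 4.76×10⁻⁴/(7.51×10⁻⁵ × 1.23) = 5.16 m/s
Around a high, pressure-gradient force acts outward with centrifugal, so Coriolis balances both:
fV = (1/ρ)|∂P/∂n| + V²/R  →  V² − fR·V + fR·V_g = 0
With fR = 7.51×10⁻⁵ × 884×10³ m = 66.4 m/s:
V = [fR − √((fR)² − 4 fR V_g)]/2 = [66.4 − √(66.4² − 4×66.4×5.16)]/2 = 5.63 m/s
Supergeostrophic (V > V_g = 5.16 m/s), as expected around a high.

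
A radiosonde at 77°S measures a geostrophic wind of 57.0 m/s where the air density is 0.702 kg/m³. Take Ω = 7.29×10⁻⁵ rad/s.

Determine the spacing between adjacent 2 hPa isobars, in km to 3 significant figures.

Coriolis parameter at 77°S:
f = 2Ω sin φ = 2 × 7.29×10⁻⁵ × sin 77° = 1.42×10⁻⁴ s⁻¹
Geostrophic balance rearranged: |∂P/∂n| = f ρ V_g
|∂P/∂n| = 1.42×10⁻⁴ × 0.702 × 57.0 = 5.68×10⁻³ Pa/m
Isobar spacing: Δn = ΔP/|∂P/∂n| = 200 Pa / 5.68×10⁻³ Pa/m = 35183 m ≈ 35.2 km

35.2 km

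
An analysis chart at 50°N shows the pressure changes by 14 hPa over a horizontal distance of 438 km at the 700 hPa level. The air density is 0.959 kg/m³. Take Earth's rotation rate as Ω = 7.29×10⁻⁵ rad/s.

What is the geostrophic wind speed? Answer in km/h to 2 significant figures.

110 km/h

Coriolis parameter at 50°N:
f = 2Ω sin φ = 2 × 7.29×10⁻⁵ × sin 50° = 1.12×10⁻⁴ s⁻¹
Pressure gradient: |∂P/∂n| = 1400 Pa / 438000 m = 3.20×10⁻³ Pa/m
Geostrophic balance (pressure-gradient force = Coriolis force):
V_g = (1/(fρ)) |∂P/∂n| = 3.20×10⁻³ / (1.12×10⁻⁴ × 0.959) = 29.8 m/s
Converting: 29.8 m/s × 3.6 = 110 km/h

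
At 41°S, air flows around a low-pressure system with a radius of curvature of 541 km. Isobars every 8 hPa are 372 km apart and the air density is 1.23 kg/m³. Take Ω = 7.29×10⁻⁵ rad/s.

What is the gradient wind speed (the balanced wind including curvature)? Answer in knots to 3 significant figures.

27.8 knots

Coriolis parameter at 41°S:
f = 2Ω sin φ = 2 × 7.29×10⁻⁵ × sin 41° = 9.57×10⁻⁵ s⁻¹
Pressure gradient: |∂P/∂n| = 800 Pa / 372000 m = 2.15×10⁻³ Pa/m
Geostrophic speed: V_g = |∂P/∂n|/(fρ) = 2.15×10⁻³/(9.57×10⁻⁵ × 1.23) = 18.3 m/s
Around a low, centrifugal force acts outward with Coriolis, so pressure-gradient force balances both:
(1/ρ)|∂P/∂n| = fV + V²/R  →  V² + fR·V − fR·V_g = 0
With fR = 9.57×10⁻⁵ × 541×10³ m = 51.7 m/s:
V = [−fR + √((fR)² + 4 fR V_g)]/2 = [−51.7 + √(51.7² + 4×51.7×18.3)]/2 = 14.3 m/s
Subgeostrophic (V < V_g = 18.3 m/s), as expected around a low.
Converting: 14.3 m/s × 1.944 = 27.8 knots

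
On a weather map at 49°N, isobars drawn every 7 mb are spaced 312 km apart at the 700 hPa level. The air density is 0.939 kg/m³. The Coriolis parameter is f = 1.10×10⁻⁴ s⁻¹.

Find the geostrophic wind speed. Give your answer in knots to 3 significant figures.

Pressure gradient: |∂P/∂n| = 700 Pa / 312000 m = 2.24×10⁻³ Pa/m
Geostrophic balance (pressure-gradient force = Coriolis force):
V_g = (1/(fρ)) |∂P/∂n| = 2.24×10⁻³ / (1.10×10⁻⁴ × 0.939) = 21.7 m/s
Converting: 21.7 m/s × 1.944 = 42.2 knots

42.2 knots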